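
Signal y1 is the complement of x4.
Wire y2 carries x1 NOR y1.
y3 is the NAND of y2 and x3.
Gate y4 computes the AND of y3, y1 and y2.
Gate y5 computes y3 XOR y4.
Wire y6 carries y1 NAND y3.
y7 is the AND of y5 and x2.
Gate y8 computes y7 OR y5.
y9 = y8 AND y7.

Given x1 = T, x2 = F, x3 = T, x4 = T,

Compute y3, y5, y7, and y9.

y3 = T, y5 = T, y7 = F, y9 = F

y1 = NOT x4 = NOT T = F
y2 = x1 NOR y1 = T NOR F = F
y3 = y2 NAND x3 = F NAND T = T
y4 = y3 AND y1 AND y2 = T AND F AND F = F
y5 = y3 XOR y4 = T XOR F = T
y7 = y5 AND x2 = T AND F = F
y8 = y7 OR y5 = F OR T = T
y9 = y8 AND y7 = T AND F = F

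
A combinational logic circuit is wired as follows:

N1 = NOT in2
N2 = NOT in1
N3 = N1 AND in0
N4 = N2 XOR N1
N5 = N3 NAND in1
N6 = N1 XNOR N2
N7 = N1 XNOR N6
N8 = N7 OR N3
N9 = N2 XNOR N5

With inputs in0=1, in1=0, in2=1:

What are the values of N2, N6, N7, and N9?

N2 = 1; N6 = 0; N7 = 1; N9 = 1

N1 = NOT in2 = NOT 1 = 0
N2 = NOT in1 = NOT 0 = 1
N3 = N1 AND in0 = 0 AND 1 = 0
N5 = N3 NAND in1 = 0 NAND 0 = 1
N6 = N1 XNOR N2 = 0 XNOR 1 = 0
N7 = N1 XNOR N6 = 0 XNOR 0 = 1
N9 = N2 XNOR N5 = 1 XNOR 1 = 1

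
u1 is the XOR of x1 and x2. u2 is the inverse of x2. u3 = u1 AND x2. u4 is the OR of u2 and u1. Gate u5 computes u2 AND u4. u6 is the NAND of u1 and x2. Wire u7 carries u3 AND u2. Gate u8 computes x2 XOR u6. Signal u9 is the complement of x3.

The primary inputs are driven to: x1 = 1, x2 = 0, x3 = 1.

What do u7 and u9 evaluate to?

u1 = x1 XOR x2 = 1 XOR 0 = 1
u2 = NOT x2 = NOT 0 = 1
u3 = u1 AND x2 = 1 AND 0 = 0
u7 = u3 AND u2 = 0 AND 1 = 0
u9 = NOT x3 = NOT 1 = 0

u7 = 0  u9 = 0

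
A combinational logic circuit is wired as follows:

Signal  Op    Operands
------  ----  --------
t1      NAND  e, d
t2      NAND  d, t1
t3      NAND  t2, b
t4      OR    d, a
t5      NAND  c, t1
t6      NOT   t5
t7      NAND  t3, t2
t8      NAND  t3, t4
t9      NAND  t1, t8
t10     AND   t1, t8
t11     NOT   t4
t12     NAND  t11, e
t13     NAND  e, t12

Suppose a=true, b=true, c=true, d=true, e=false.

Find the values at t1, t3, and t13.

t1 = e NAND d = false NAND true = true
t2 = d NAND t1 = true NAND true = false
t3 = t2 NAND b = false NAND true = true
t4 = d OR a = true OR true = true
t11 = NOT t4 = NOT true = false
t12 = t11 NAND e = false NAND false = true
t13 = e NAND t12 = false NAND true = true

t1 = true, t3 = true, t13 = true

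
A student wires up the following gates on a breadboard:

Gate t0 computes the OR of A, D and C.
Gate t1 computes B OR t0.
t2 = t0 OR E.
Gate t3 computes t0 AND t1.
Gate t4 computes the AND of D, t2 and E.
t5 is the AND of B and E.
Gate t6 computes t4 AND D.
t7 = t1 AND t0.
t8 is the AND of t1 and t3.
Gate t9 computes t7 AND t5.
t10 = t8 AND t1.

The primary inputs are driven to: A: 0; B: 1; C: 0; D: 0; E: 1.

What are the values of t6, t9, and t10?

t0 = A OR D OR C = 0 OR 0 OR 0 = 0
t1 = B OR t0 = 1 OR 0 = 1
t2 = t0 OR E = 0 OR 1 = 1
t3 = t0 AND t1 = 0 AND 1 = 0
t4 = D AND t2 AND E = 0 AND 1 AND 1 = 0
t5 = B AND E = 1 AND 1 = 1
t6 = t4 AND D = 0 AND 0 = 0
t7 = t1 AND t0 = 1 AND 0 = 0
t8 = t1 AND t3 = 1 AND 0 = 0
t9 = t7 AND t5 = 0 AND 1 = 0
t10 = t8 AND t1 = 0 AND 1 = 0

t6 = 0, t9 = 0, t10 = 0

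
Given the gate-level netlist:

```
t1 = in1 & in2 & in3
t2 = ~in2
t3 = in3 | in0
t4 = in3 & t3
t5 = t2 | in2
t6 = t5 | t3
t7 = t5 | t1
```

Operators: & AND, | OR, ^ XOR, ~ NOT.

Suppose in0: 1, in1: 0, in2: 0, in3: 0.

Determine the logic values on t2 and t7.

t2 = 1, t7 = 1

t1 = in1 AND in2 AND in3 = 0 AND 0 AND 0 = 0
t2 = NOT in2 = NOT 0 = 1
t5 = t2 OR in2 = 1 OR 0 = 1
t7 = t5 OR t1 = 1 OR 0 = 1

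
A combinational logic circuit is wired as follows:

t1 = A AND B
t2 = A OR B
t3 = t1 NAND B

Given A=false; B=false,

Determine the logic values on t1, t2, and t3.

t1 = false  t2 = false  t3 = true

t1 = A AND B = false AND false = false
t2 = A OR B = false OR false = false
t3 = t1 NAND B = false NAND false = true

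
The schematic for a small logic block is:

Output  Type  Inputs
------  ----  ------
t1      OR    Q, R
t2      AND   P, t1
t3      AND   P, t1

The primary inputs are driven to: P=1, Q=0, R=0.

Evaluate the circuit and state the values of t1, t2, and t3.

t1 = 0, t2 = 0, t3 = 0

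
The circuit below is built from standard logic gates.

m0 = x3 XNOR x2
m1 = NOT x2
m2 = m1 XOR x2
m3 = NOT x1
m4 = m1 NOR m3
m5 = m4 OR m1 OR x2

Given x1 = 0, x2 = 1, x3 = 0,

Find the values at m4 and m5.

m4 = 0  m5 = 1

m1 = NOT x2 = NOT 1 = 0
m3 = NOT x1 = NOT 0 = 1
m4 = m1 NOR m3 = 0 NOR 1 = 0
m5 = m4 OR m1 OR x2 = 0 OR 0 OR 1 = 1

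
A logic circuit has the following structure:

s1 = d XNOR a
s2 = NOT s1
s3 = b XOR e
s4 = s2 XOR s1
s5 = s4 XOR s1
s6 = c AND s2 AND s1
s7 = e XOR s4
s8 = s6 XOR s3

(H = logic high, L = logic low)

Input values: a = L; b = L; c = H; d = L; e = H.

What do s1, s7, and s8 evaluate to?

s1 = d XNOR a = L XNOR L = H
s2 = NOT s1 = NOT H = L
s3 = b XOR e = L XOR H = H
s4 = s2 XOR s1 = L XOR H = H
s6 = c AND s2 AND s1 = H AND L AND H = L
s7 = e XOR s4 = H XOR H = L
s8 = s6 XOR s3 = L XOR H = H

s1 = H, s7 = L, s8 = H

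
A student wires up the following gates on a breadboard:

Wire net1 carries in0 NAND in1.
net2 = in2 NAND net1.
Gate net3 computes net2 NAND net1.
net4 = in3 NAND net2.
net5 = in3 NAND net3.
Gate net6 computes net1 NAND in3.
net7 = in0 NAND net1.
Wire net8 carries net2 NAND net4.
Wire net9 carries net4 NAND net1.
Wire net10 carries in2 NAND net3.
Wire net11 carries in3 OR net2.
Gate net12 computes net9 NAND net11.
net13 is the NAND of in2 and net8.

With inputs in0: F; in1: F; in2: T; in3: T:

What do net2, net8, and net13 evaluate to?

net2 = F, net8 = T, net13 = F

net1 = in0 NAND in1 = F NAND F = T
net2 = in2 NAND net1 = T NAND T = F
net4 = in3 NAND net2 = T NAND F = T
net8 = net2 NAND net4 = F NAND T = T
net13 = in2 NAND net8 = T NAND T = F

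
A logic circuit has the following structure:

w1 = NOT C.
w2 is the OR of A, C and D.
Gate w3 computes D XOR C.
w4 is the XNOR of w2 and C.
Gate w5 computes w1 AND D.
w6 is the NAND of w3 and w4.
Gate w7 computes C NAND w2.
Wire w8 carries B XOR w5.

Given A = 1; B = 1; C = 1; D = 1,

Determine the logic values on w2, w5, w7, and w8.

w1 = NOT C = NOT 1 = 0
w2 = A OR C OR D = 1 OR 1 OR 1 = 1
w5 = w1 AND D = 0 AND 1 = 0
w7 = C NAND w2 = 1 NAND 1 = 0
w8 = B XOR w5 = 1 XOR 0 = 1

w2 = 1; w5 = 0; w7 = 0; w8 = 1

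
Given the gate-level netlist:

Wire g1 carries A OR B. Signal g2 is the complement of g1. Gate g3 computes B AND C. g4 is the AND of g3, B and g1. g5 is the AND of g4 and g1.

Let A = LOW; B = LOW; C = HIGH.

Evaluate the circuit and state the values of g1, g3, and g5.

g1 = LOW, g3 = LOW, g5 = LOW

g1 = A OR B = LOW OR LOW = LOW
g3 = B AND C = LOW AND HIGH = LOW
g4 = g3 AND B AND g1 = LOW AND LOW AND LOW = LOW
g5 = g4 AND g1 = LOW AND LOW = LOW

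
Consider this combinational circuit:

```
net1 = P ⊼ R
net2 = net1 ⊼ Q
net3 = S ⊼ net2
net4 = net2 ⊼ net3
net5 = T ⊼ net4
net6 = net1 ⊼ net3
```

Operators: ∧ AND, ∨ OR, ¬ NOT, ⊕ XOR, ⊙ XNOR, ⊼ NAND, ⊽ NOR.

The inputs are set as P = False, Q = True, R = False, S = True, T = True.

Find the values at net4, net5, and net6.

net1 = P NAND R = False NAND False = True
net2 = net1 NAND Q = True NAND True = False
net3 = S NAND net2 = True NAND False = True
net4 = net2 NAND net3 = False NAND True = True
net5 = T NAND net4 = True NAND True = False
net6 = net1 NAND net3 = True NAND True = False

net4 = True, net5 = False, net6 = False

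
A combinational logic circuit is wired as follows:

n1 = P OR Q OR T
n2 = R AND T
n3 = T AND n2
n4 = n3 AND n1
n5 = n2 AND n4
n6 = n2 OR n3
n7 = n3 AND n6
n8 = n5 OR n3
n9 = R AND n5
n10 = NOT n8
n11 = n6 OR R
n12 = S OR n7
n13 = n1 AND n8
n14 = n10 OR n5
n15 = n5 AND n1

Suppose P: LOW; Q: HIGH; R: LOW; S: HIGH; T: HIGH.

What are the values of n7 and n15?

n1 = P OR Q OR T = LOW OR HIGH OR HIGH = HIGH
n2 = R AND T = LOW AND HIGH = LOW
n3 = T AND n2 = HIGH AND LOW = LOW
n4 = n3 AND n1 = LOW AND HIGH = LOW
n5 = n2 AND n4 = LOW AND LOW = LOW
n6 = n2 OR n3 = LOW OR LOW = LOW
n7 = n3 AND n6 = LOW AND LOW = LOW
n15 = n5 AND n1 = LOW AND HIGH = LOW

n7 = LOW, n15 = LOW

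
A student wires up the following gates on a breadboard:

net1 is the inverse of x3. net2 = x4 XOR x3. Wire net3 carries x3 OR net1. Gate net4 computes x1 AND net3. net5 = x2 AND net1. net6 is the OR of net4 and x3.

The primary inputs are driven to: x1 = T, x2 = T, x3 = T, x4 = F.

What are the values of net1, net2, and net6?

net1 = NOT x3 = NOT T = F
net2 = x4 XOR x3 = F XOR T = T
net3 = x3 OR net1 = T OR F = T
net4 = x1 AND net3 = T AND T = T
net6 = net4 OR x3 = T OR T = T

net1 = F, net2 = T, net6 = T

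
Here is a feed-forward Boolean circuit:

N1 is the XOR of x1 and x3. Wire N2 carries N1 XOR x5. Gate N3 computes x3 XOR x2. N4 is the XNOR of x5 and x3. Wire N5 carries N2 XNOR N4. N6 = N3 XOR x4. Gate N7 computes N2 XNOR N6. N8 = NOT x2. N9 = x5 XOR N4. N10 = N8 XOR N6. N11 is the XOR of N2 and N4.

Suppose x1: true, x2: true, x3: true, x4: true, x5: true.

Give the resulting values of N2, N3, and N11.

N2 = true, N3 = false, N11 = false

N1 = x1 XOR x3 = true XOR true = false
N2 = N1 XOR x5 = false XOR true = true
N3 = x3 XOR x2 = true XOR true = false
N4 = x5 XNOR x3 = true XNOR true = true
N11 = N2 XOR N4 = true XOR true = false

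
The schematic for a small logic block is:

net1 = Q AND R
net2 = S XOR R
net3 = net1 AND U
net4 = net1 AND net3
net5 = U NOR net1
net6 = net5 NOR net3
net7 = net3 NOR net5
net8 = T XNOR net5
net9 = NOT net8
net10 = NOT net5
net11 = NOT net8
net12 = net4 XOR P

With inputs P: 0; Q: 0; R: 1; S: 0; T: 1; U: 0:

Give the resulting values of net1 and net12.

net1 = 0; net12 = 0

net1 = Q AND R = 0 AND 1 = 0
net3 = net1 AND U = 0 AND 0 = 0
net4 = net1 AND net3 = 0 AND 0 = 0
net12 = net4 XOR P = 0 XOR 0 = 0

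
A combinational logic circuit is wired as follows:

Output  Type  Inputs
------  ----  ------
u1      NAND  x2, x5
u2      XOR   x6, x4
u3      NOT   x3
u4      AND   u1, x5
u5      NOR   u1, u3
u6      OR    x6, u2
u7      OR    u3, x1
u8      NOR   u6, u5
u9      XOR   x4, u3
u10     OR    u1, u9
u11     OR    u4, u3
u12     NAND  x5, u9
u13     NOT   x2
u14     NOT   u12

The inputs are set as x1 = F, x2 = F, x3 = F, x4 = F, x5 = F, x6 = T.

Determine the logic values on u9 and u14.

u9 = T; u14 = F

u3 = NOT x3 = NOT F = T
u9 = x4 XOR u3 = F XOR T = T
u12 = x5 NAND u9 = F NAND T = T
u14 = NOT u12 = NOT T = F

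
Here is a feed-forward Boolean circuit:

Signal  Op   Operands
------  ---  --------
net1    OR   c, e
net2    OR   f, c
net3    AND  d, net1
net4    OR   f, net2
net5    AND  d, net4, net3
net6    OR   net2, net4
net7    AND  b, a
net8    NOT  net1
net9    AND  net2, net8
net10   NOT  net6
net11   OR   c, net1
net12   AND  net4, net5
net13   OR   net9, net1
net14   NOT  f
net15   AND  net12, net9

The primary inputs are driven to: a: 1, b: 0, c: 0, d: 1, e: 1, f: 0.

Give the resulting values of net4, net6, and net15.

net1 = c OR e = 0 OR 1 = 1
net2 = f OR c = 0 OR 0 = 0
net3 = d AND net1 = 1 AND 1 = 1
net4 = f OR net2 = 0 OR 0 = 0
net5 = d AND net4 AND net3 = 1 AND 0 AND 1 = 0
net6 = net2 OR net4 = 0 OR 0 = 0
net8 = NOT net1 = NOT 1 = 0
net9 = net2 AND net8 = 0 AND 0 = 0
net12 = net4 AND net5 = 0 AND 0 = 0
net15 = net12 AND net9 = 0 AND 0 = 0

net4 = 0; net6 = 0; net15 = 0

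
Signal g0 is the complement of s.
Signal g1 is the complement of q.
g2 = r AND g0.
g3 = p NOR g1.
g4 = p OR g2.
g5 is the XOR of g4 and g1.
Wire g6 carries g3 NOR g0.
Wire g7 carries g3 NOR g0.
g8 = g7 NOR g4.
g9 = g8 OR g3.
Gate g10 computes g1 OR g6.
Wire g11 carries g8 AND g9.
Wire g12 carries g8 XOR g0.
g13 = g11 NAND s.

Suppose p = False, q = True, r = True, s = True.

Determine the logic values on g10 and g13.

g0 = NOT s = NOT True = False
g1 = NOT q = NOT True = False
g2 = r AND g0 = True AND False = False
g3 = p NOR g1 = False NOR False = True
g4 = p OR g2 = False OR False = False
g6 = g3 NOR g0 = True NOR False = False
g7 = g3 NOR g0 = True NOR False = False
g8 = g7 NOR g4 = False NOR False = True
g9 = g8 OR g3 = True OR True = True
g10 = g1 OR g6 = False OR False = False
g11 = g8 AND g9 = True AND True = True
g13 = g11 NAND s = True NAND True = False

g10 = False, g13 = False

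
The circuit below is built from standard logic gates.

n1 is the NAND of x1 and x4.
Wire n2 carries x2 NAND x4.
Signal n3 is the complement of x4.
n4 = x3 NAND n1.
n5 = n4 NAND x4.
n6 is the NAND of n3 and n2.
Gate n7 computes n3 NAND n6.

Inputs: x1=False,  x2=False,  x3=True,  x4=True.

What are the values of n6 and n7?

n6 = True, n7 = True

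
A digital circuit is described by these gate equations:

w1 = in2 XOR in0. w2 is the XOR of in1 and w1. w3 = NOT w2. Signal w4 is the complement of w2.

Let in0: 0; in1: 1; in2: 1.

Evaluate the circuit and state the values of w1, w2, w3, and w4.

w1 = in2 XOR in0 = 1 XOR 0 = 1
w2 = in1 XOR w1 = 1 XOR 1 = 0
w3 = NOT w2 = NOT 0 = 1
w4 = NOT w2 = NOT 0 = 1

w1 = 1, w2 = 0, w3 = 1, w4 = 1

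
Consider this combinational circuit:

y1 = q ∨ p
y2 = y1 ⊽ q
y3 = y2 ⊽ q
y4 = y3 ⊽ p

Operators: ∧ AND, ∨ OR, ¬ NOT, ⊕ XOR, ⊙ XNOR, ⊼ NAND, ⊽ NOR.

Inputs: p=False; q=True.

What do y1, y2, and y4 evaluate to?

y1 = True; y2 = False; y4 = True

y1 = q OR p = True OR False = True
y2 = y1 NOR q = True NOR True = False
y3 = y2 NOR q = False NOR True = False
y4 = y3 NOR p = False NOR False = True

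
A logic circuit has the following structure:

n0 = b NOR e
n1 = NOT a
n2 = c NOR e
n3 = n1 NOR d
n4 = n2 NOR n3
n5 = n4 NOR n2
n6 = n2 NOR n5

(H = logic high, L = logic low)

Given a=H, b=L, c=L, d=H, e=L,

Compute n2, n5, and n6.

n1 = NOT a = NOT H = L
n2 = c NOR e = L NOR L = H
n3 = n1 NOR d = L NOR H = L
n4 = n2 NOR n3 = H NOR L = L
n5 = n4 NOR n2 = L NOR H = L
n6 = n2 NOR n5 = H NOR L = L

n2 = H, n5 = L, n6 = L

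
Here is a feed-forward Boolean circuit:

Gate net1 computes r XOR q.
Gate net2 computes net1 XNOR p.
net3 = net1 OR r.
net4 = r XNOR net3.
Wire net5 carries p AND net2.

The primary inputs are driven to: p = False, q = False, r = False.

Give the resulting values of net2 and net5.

net1 = r XOR q = False XOR False = False
net2 = net1 XNOR p = False XNOR False = True
net5 = p AND net2 = False AND True = False

net2 = True  net5 = False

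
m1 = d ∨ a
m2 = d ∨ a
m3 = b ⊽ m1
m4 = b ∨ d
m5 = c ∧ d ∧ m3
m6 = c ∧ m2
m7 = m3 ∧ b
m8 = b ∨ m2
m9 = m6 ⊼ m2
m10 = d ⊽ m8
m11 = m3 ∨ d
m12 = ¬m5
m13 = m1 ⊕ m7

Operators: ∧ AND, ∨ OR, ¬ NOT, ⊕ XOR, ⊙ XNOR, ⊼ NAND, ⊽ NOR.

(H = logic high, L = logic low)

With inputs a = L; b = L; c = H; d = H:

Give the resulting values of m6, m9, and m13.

m1 = d OR a = H OR L = H
m2 = d OR a = H OR L = H
m3 = b NOR m1 = L NOR H = L
m6 = c AND m2 = H AND H = H
m7 = m3 AND b = L AND L = L
m9 = m6 NAND m2 = H NAND H = L
m13 = m1 XOR m7 = H XOR L = H

m6 = H  m9 = L  m13 = H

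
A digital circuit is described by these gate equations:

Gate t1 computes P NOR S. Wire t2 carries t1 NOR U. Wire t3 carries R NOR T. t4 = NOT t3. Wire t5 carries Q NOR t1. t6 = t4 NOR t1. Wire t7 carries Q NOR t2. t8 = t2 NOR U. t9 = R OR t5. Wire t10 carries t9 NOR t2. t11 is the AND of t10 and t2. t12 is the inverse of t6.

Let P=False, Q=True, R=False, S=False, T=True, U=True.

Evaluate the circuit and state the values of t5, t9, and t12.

t5 = False, t9 = False, t12 = True

t1 = P NOR S = False NOR False = True
t3 = R NOR T = False NOR True = False
t4 = NOT t3 = NOT False = True
t5 = Q NOR t1 = True NOR True = False
t6 = t4 NOR t1 = True NOR True = False
t9 = R OR t5 = False OR False = False
t12 = NOT t6 = NOT False = True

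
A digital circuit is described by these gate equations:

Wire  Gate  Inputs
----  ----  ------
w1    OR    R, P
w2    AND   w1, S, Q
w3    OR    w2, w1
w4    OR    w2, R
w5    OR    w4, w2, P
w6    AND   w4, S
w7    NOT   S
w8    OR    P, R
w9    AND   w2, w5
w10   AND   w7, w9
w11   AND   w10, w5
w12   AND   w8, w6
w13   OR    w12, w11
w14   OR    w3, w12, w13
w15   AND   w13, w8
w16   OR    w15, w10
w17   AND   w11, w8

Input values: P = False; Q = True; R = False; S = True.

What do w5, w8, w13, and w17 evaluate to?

w5 = False, w8 = False, w13 = False, w17 = False

w1 = R OR P = False OR False = False
w2 = w1 AND S AND Q = False AND True AND True = False
w4 = w2 OR R = False OR False = False
w5 = w4 OR w2 OR P = False OR False OR False = False
w6 = w4 AND S = False AND True = False
w7 = NOT S = NOT True = False
w8 = P OR R = False OR False = False
w9 = w2 AND w5 = False AND False = False
w10 = w7 AND w9 = False AND False = False
w11 = w10 AND w5 = False AND False = False
w12 = w8 AND w6 = False AND False = False
w13 = w12 OR w11 = False OR False = False
w17 = w11 AND w8 = False AND False = False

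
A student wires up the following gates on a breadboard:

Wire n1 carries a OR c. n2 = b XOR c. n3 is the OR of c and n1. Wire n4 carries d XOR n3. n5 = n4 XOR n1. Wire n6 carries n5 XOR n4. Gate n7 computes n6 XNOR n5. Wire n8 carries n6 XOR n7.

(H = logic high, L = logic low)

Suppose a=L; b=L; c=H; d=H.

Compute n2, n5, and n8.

n2 = H, n5 = H, n8 = L

n1 = a OR c = L OR H = H
n2 = b XOR c = L XOR H = H
n3 = c OR n1 = H OR H = H
n4 = d XOR n3 = H XOR H = L
n5 = n4 XOR n1 = L XOR H = H
n6 = n5 XOR n4 = H XOR L = H
n7 = n6 XNOR n5 = H XNOR H = H
n8 = n6 XOR n7 = H XOR H = L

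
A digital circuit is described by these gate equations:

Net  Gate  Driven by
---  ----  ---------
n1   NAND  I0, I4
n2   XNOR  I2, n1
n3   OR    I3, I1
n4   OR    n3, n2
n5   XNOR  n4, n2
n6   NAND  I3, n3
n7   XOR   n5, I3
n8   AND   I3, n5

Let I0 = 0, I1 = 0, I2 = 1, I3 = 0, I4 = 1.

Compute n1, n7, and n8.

n1 = I0 NAND I4 = 0 NAND 1 = 1
n2 = I2 XNOR n1 = 1 XNOR 1 = 1
n3 = I3 OR I1 = 0 OR 0 = 0
n4 = n3 OR n2 = 0 OR 1 = 1
n5 = n4 XNOR n2 = 1 XNOR 1 = 1
n7 = n5 XOR I3 = 1 XOR 0 = 1
n8 = I3 AND n5 = 0 AND 1 = 0

n1 = 1; n7 = 1; n8 = 0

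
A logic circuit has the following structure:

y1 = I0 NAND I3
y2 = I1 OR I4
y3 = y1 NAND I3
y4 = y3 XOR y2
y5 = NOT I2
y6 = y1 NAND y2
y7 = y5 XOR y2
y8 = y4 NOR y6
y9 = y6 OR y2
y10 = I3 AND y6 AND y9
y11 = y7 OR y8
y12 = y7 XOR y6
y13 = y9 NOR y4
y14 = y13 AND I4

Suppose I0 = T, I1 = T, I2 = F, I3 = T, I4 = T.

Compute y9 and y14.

y9 = T  y14 = F

y1 = I0 NAND I3 = T NAND T = F
y2 = I1 OR I4 = T OR T = T
y3 = y1 NAND I3 = F NAND T = T
y4 = y3 XOR y2 = T XOR T = F
y6 = y1 NAND y2 = F NAND T = T
y9 = y6 OR y2 = T OR T = T
y13 = y9 NOR y4 = T NOR F = F
y14 = y13 AND I4 = F AND T = F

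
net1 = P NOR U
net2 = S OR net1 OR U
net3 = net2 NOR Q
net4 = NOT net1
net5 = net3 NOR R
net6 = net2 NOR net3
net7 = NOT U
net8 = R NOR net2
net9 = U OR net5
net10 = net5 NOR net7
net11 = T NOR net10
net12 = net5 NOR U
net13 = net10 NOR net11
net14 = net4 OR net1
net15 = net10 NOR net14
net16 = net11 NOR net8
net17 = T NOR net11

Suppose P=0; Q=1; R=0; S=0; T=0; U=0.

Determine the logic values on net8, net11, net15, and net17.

net1 = P NOR U = 0 NOR 0 = 1
net2 = S OR net1 OR U = 0 OR 1 OR 0 = 1
net3 = net2 NOR Q = 1 NOR 1 = 0
net4 = NOT net1 = NOT 1 = 0
net5 = net3 NOR R = 0 NOR 0 = 1
net7 = NOT U = NOT 0 = 1
net8 = R NOR net2 = 0 NOR 1 = 0
net10 = net5 NOR net7 = 1 NOR 1 = 0
net11 = T NOR net10 = 0 NOR 0 = 1
net14 = net4 OR net1 = 0 OR 1 = 1
net15 = net10 NOR net14 = 0 NOR 1 = 0
net17 = T NOR net11 = 0 NOR 1 = 0

net8 = 0, net11 = 1, net15 = 0, net17 = 0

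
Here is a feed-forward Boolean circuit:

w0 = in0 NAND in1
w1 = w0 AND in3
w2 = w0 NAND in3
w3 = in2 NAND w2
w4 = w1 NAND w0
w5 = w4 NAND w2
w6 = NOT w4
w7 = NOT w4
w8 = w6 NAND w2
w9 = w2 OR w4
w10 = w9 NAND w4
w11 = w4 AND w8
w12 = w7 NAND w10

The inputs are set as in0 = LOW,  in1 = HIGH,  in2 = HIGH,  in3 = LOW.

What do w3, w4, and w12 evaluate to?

w3 = LOW; w4 = HIGH; w12 = HIGH

w0 = in0 NAND in1 = LOW NAND HIGH = HIGH
w1 = w0 AND in3 = HIGH AND LOW = LOW
w2 = w0 NAND in3 = HIGH NAND LOW = HIGH
w3 = in2 NAND w2 = HIGH NAND HIGH = LOW
w4 = w1 NAND w0 = LOW NAND HIGH = HIGH
w7 = NOT w4 = NOT HIGH = LOW
w9 = w2 OR w4 = HIGH OR HIGH = HIGH
w10 = w9 NAND w4 = HIGH NAND HIGH = LOW
w12 = w7 NAND w10 = LOW NAND LOW = HIGH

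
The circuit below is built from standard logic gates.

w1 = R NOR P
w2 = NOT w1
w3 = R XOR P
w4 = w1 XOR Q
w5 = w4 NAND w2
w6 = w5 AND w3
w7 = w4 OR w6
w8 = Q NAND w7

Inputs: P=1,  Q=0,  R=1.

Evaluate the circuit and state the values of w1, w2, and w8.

w1 = 0, w2 = 1, w8 = 1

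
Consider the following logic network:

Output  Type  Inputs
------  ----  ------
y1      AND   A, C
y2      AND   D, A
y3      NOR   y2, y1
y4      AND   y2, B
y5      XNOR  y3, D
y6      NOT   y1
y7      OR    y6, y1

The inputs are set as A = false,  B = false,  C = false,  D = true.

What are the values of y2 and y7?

y2 = false  y7 = true

y1 = A AND C = false AND false = false
y2 = D AND A = true AND false = false
y6 = NOT y1 = NOT false = true
y7 = y6 OR y1 = true OR false = true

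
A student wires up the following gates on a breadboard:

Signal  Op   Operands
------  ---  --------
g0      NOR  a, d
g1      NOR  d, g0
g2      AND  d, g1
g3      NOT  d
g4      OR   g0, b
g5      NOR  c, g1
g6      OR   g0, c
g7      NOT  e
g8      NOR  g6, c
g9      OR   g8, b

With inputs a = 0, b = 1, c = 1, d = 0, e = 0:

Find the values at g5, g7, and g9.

g0 = a NOR d = 0 NOR 0 = 1
g1 = d NOR g0 = 0 NOR 1 = 0
g5 = c NOR g1 = 1 NOR 0 = 0
g6 = g0 OR c = 1 OR 1 = 1
g7 = NOT e = NOT 0 = 1
g8 = g6 NOR c = 1 NOR 1 = 0
g9 = g8 OR b = 0 OR 1 = 1

g5 = 0; g7 = 1; g9 = 1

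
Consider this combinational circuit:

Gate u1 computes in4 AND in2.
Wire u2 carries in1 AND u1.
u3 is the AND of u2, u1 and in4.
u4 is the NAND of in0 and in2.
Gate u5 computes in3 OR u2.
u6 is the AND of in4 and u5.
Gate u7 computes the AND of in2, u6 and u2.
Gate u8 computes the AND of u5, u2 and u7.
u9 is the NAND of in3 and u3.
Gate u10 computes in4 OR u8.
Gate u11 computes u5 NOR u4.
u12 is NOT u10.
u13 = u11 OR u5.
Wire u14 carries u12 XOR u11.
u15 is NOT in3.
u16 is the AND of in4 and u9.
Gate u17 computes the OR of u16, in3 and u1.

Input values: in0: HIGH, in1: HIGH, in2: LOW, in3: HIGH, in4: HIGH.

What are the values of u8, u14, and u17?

u8 = LOW, u14 = LOW, u17 = HIGH

u1 = in4 AND in2 = HIGH AND LOW = LOW
u2 = in1 AND u1 = HIGH AND LOW = LOW
u3 = u2 AND u1 AND in4 = LOW AND LOW AND HIGH = LOW
u4 = in0 NAND in2 = HIGH NAND LOW = HIGH
u5 = in3 OR u2 = HIGH OR LOW = HIGH
u6 = in4 AND u5 = HIGH AND HIGH = HIGH
u7 = in2 AND u6 AND u2 = LOW AND HIGH AND LOW = LOW
u8 = u5 AND u2 AND u7 = HIGH AND LOW AND LOW = LOW
u9 = in3 NAND u3 = HIGH NAND LOW = HIGH
u10 = in4 OR u8 = HIGH OR LOW = HIGH
u11 = u5 NOR u4 = HIGH NOR HIGH = LOW
u12 = NOT u10 = NOT HIGH = LOW
u14 = u12 XOR u11 = LOW XOR LOW = LOW
u16 = in4 AND u9 = HIGH AND HIGH = HIGH
u17 = u16 OR in3 OR u1 = HIGH OR HIGH OR LOW = HIGH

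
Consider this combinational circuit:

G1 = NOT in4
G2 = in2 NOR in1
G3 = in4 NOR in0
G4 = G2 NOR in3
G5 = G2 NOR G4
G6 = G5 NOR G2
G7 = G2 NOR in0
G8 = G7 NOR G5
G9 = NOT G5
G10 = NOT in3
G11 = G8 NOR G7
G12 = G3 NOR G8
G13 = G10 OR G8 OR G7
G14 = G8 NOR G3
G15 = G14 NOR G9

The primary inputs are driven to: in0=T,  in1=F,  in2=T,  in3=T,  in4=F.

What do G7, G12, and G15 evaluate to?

G2 = in2 NOR in1 = T NOR F = F
G3 = in4 NOR in0 = F NOR T = F
G4 = G2 NOR in3 = F NOR T = F
G5 = G2 NOR G4 = F NOR F = T
G7 = G2 NOR in0 = F NOR T = F
G8 = G7 NOR G5 = F NOR T = F
G9 = NOT G5 = NOT T = F
G12 = G3 NOR G8 = F NOR F = T
G14 = G8 NOR G3 = F NOR F = T
G15 = G14 NOR G9 = T NOR F = F

G7 = F  G12 = T  G15 = F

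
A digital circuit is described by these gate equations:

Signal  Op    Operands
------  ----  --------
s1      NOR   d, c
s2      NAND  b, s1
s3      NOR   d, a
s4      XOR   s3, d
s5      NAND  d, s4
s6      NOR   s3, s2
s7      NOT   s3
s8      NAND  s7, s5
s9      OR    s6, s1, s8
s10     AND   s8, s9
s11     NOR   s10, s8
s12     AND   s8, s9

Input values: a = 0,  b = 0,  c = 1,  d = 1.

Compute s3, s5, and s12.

s3 = 0, s5 = 0, s12 = 1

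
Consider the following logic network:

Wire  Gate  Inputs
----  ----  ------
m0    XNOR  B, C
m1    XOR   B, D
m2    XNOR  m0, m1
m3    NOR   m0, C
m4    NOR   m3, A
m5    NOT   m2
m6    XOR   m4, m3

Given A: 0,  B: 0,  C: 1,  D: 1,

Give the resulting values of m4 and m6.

m4 = 1  m6 = 1

m0 = B XNOR C = 0 XNOR 1 = 0
m3 = m0 NOR C = 0 NOR 1 = 0
m4 = m3 NOR A = 0 NOR 0 = 1
m6 = m4 XOR m3 = 1 XOR 0 = 1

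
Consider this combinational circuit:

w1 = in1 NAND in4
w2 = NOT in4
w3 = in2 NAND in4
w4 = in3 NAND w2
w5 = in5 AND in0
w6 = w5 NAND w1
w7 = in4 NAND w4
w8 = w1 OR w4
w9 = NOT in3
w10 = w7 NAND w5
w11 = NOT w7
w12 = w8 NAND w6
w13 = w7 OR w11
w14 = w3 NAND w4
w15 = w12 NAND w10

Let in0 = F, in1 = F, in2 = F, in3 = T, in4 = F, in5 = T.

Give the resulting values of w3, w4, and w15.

w3 = T, w4 = F, w15 = T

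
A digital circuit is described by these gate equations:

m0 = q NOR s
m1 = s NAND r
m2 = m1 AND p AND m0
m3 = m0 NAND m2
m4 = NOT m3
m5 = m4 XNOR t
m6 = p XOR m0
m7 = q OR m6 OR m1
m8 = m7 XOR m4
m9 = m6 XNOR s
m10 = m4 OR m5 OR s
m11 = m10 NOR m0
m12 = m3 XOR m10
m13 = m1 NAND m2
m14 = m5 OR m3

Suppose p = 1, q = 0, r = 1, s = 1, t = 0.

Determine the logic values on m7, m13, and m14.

m7 = 1; m13 = 1; m14 = 1

m0 = q NOR s = 0 NOR 1 = 0
m1 = s NAND r = 1 NAND 1 = 0
m2 = m1 AND p AND m0 = 0 AND 1 AND 0 = 0
m3 = m0 NAND m2 = 0 NAND 0 = 1
m4 = NOT m3 = NOT 1 = 0
m5 = m4 XNOR t = 0 XNOR 0 = 1
m6 = p XOR m0 = 1 XOR 0 = 1
m7 = q OR m6 OR m1 = 0 OR 1 OR 0 = 1
m13 = m1 NAND m2 = 0 NAND 0 = 1
m14 = m5 OR m3 = 1 OR 1 = 1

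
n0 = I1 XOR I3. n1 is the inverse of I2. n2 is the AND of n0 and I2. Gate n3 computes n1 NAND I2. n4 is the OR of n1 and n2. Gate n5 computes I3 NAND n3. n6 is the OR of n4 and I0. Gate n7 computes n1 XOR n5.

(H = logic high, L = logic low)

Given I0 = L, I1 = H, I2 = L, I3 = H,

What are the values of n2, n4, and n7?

n2 = L; n4 = H; n7 = H

n0 = I1 XOR I3 = H XOR H = L
n1 = NOT I2 = NOT L = H
n2 = n0 AND I2 = L AND L = L
n3 = n1 NAND I2 = H NAND L = H
n4 = n1 OR n2 = H OR L = H
n5 = I3 NAND n3 = H NAND H = L
n7 = n1 XOR n5 = H XOR L = H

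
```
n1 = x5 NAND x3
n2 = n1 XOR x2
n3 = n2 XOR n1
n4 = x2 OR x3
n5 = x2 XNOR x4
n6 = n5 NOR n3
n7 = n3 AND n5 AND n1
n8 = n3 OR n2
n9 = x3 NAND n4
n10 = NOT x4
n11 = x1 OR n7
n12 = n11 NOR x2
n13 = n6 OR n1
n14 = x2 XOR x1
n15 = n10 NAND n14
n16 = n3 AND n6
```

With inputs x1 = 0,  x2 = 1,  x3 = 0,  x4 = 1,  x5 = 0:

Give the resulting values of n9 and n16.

n9 = 1, n16 = 0

n1 = x5 NAND x3 = 0 NAND 0 = 1
n2 = n1 XOR x2 = 1 XOR 1 = 0
n3 = n2 XOR n1 = 0 XOR 1 = 1
n4 = x2 OR x3 = 1 OR 0 = 1
n5 = x2 XNOR x4 = 1 XNOR 1 = 1
n6 = n5 NOR n3 = 1 NOR 1 = 0
n9 = x3 NAND n4 = 0 NAND 1 = 1
n16 = n3 AND n6 = 1 AND 0 = 0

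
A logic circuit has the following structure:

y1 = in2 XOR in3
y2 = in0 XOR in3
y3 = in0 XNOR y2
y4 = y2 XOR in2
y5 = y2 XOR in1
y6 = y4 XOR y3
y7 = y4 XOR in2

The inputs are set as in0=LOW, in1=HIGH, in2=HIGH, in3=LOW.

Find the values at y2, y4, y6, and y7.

y2 = LOW  y4 = HIGH  y6 = LOW  y7 = LOW

y2 = in0 XOR in3 = LOW XOR LOW = LOW
y3 = in0 XNOR y2 = LOW XNOR LOW = HIGH
y4 = y2 XOR in2 = LOW XOR HIGH = HIGH
y6 = y4 XOR y3 = HIGH XOR HIGH = LOW
y7 = y4 XOR in2 = HIGH XOR HIGH = LOW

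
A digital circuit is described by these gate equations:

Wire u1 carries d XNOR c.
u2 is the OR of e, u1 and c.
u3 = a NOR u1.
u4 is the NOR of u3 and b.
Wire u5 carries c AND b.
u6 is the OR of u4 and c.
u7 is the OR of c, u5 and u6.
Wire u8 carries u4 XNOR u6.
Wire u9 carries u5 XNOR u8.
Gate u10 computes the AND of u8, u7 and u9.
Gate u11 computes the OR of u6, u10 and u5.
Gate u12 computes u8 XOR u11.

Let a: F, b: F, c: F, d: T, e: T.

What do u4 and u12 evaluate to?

u1 = d XNOR c = T XNOR F = F
u3 = a NOR u1 = F NOR F = T
u4 = u3 NOR b = T NOR F = F
u5 = c AND b = F AND F = F
u6 = u4 OR c = F OR F = F
u7 = c OR u5 OR u6 = F OR F OR F = F
u8 = u4 XNOR u6 = F XNOR F = T
u9 = u5 XNOR u8 = F XNOR T = F
u10 = u8 AND u7 AND u9 = T AND F AND F = F
u11 = u6 OR u10 OR u5 = F OR F OR F = F
u12 = u8 XOR u11 = T XOR F = T

u4 = F, u12 = T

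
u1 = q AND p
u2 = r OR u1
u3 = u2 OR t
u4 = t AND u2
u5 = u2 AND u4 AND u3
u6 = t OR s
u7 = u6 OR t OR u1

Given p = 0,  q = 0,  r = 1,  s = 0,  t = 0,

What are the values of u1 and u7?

u1 = 0  u7 = 0

u1 = q AND p = 0 AND 0 = 0
u6 = t OR s = 0 OR 0 = 0
u7 = u6 OR t OR u1 = 0 OR 0 OR 0 = 0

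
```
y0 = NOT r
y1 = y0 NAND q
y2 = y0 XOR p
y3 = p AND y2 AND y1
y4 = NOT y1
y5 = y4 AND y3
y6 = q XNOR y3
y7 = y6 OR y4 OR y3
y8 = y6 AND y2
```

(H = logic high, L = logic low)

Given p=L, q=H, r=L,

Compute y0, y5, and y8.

y0 = H  y5 = L  y8 = L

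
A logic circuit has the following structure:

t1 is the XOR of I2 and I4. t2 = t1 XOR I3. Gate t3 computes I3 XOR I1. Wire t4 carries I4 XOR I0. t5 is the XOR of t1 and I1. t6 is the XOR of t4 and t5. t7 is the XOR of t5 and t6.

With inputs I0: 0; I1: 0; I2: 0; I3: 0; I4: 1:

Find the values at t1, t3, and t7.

t1 = I2 XOR I4 = 0 XOR 1 = 1
t3 = I3 XOR I1 = 0 XOR 0 = 0
t4 = I4 XOR I0 = 1 XOR 0 = 1
t5 = t1 XOR I1 = 1 XOR 0 = 1
t6 = t4 XOR t5 = 1 XOR 1 = 0
t7 = t5 XOR t6 = 1 XOR 0 = 1

t1 = 1, t3 = 0, t7 = 1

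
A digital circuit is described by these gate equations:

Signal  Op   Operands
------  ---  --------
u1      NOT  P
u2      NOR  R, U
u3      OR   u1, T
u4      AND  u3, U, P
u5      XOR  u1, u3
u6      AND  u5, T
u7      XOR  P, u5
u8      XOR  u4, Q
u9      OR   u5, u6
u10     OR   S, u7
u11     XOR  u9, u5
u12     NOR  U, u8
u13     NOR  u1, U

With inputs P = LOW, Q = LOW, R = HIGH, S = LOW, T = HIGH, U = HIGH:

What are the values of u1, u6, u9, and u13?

u1 = NOT P = NOT LOW = HIGH
u3 = u1 OR T = HIGH OR HIGH = HIGH
u5 = u1 XOR u3 = HIGH XOR HIGH = LOW
u6 = u5 AND T = LOW AND HIGH = LOW
u9 = u5 OR u6 = LOW OR LOW = LOW
u13 = u1 NOR U = HIGH NOR HIGH = LOW

u1 = HIGH, u6 = LOW, u9 = LOW, u13 = LOW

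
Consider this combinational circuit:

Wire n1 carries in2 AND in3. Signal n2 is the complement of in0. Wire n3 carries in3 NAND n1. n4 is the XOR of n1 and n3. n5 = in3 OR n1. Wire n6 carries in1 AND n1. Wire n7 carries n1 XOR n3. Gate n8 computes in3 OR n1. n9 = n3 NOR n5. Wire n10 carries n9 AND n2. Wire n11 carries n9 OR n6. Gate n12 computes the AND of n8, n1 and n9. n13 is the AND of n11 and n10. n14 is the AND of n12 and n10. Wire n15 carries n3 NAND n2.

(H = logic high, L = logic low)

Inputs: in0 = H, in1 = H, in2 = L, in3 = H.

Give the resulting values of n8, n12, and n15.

n1 = in2 AND in3 = L AND H = L
n2 = NOT in0 = NOT H = L
n3 = in3 NAND n1 = H NAND L = H
n5 = in3 OR n1 = H OR L = H
n8 = in3 OR n1 = H OR L = H
n9 = n3 NOR n5 = H NOR H = L
n12 = n8 AND n1 AND n9 = H AND L AND L = L
n15 = n3 NAND n2 = H NAND L = H

n8 = H, n12 = L, n15 = H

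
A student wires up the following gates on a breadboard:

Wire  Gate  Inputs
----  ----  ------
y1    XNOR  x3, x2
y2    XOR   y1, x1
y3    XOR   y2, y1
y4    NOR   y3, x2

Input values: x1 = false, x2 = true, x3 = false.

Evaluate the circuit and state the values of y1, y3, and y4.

y1 = x3 XNOR x2 = false XNOR true = false
y2 = y1 XOR x1 = false XOR false = false
y3 = y2 XOR y1 = false XOR false = false
y4 = y3 NOR x2 = false NOR true = false

y1 = false; y3 = false; y4 = false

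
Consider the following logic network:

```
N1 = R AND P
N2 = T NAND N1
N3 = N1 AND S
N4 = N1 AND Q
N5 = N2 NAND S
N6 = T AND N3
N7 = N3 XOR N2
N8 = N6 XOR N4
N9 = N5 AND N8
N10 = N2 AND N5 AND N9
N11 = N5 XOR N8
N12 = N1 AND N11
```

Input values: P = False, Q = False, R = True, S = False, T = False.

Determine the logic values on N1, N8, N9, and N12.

N1 = False; N8 = False; N9 = False; N12 = False

N1 = R AND P = True AND False = False
N2 = T NAND N1 = False NAND False = True
N3 = N1 AND S = False AND False = False
N4 = N1 AND Q = False AND False = False
N5 = N2 NAND S = True NAND False = True
N6 = T AND N3 = False AND False = False
N8 = N6 XOR N4 = False XOR False = False
N9 = N5 AND N8 = True AND False = False
N11 = N5 XOR N8 = True XOR False = True
N12 = N1 AND N11 = False AND True = False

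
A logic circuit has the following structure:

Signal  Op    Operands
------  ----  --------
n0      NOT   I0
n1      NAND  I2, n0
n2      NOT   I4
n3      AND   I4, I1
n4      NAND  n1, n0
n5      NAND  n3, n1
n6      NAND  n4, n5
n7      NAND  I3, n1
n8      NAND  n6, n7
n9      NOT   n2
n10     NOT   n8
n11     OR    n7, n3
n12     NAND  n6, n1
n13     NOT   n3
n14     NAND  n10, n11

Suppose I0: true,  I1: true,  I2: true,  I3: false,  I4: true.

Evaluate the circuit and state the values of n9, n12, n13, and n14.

n9 = true  n12 = false  n13 = false  n14 = false

n0 = NOT I0 = NOT true = false
n1 = I2 NAND n0 = true NAND false = true
n2 = NOT I4 = NOT true = false
n3 = I4 AND I1 = true AND true = true
n4 = n1 NAND n0 = true NAND false = true
n5 = n3 NAND n1 = true NAND true = false
n6 = n4 NAND n5 = true NAND false = true
n7 = I3 NAND n1 = false NAND true = true
n8 = n6 NAND n7 = true NAND true = false
n9 = NOT n2 = NOT false = true
n10 = NOT n8 = NOT false = true
n11 = n7 OR n3 = true OR true = true
n12 = n6 NAND n1 = true NAND true = false
n13 = NOT n3 = NOT true = false
n14 = n10 NAND n11 = true NAND true = false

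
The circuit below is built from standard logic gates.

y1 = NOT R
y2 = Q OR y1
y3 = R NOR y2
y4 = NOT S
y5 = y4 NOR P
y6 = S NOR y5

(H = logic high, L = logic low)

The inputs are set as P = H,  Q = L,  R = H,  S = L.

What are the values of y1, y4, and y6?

y1 = NOT R = NOT H = L
y4 = NOT S = NOT L = H
y5 = y4 NOR P = H NOR H = L
y6 = S NOR y5 = L NOR L = H

y1 = L, y4 = H, y6 = H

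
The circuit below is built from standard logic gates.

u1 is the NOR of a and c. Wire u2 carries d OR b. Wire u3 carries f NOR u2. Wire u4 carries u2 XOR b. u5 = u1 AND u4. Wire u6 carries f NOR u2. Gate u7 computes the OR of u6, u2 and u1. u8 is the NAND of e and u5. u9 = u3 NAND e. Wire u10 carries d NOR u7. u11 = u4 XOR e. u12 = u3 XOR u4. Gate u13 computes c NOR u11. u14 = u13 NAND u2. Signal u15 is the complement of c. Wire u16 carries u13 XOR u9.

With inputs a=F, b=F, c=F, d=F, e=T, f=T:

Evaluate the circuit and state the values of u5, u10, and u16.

u5 = F, u10 = F, u16 = T

u1 = a NOR c = F NOR F = T
u2 = d OR b = F OR F = F
u3 = f NOR u2 = T NOR F = F
u4 = u2 XOR b = F XOR F = F
u5 = u1 AND u4 = T AND F = F
u6 = f NOR u2 = T NOR F = F
u7 = u6 OR u2 OR u1 = F OR F OR T = T
u9 = u3 NAND e = F NAND T = T
u10 = d NOR u7 = F NOR T = F
u11 = u4 XOR e = F XOR T = T
u13 = c NOR u11 = F NOR T = F
u16 = u13 XOR u9 = F XOR T = T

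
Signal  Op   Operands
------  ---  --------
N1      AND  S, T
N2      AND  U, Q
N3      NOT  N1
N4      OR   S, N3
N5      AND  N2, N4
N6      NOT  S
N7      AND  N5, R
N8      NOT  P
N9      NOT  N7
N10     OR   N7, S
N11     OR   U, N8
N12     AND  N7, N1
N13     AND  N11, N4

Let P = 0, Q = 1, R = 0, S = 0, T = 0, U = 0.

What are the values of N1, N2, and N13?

N1 = 0, N2 = 0, N13 = 1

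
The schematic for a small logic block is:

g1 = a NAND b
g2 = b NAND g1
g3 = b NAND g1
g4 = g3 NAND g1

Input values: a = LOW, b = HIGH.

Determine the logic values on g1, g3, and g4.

g1 = HIGH  g3 = LOW  g4 = HIGH

g1 = a NAND b = LOW NAND HIGH = HIGH
g3 = b NAND g1 = HIGH NAND HIGH = LOW
g4 = g3 NAND g1 = LOW NAND HIGH = HIGH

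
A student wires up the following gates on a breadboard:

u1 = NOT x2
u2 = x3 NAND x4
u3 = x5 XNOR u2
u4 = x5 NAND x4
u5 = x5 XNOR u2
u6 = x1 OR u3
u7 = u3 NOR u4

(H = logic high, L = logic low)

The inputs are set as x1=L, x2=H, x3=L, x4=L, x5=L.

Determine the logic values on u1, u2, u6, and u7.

u1 = L, u2 = H, u6 = L, u7 = L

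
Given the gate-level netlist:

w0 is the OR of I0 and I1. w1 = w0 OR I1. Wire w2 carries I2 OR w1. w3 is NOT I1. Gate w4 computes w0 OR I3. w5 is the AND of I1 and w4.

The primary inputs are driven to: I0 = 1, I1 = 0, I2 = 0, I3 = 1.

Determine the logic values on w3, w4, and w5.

w0 = I0 OR I1 = 1 OR 0 = 1
w3 = NOT I1 = NOT 0 = 1
w4 = w0 OR I3 = 1 OR 1 = 1
w5 = I1 AND w4 = 0 AND 1 = 0

w3 = 1, w4 = 1, w5 = 0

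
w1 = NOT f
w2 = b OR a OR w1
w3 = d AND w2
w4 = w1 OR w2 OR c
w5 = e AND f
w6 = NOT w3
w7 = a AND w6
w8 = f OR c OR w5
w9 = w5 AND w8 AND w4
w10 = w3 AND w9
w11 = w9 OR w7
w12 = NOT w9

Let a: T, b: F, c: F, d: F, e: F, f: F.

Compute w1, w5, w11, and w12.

w1 = T, w5 = F, w11 = T, w12 = T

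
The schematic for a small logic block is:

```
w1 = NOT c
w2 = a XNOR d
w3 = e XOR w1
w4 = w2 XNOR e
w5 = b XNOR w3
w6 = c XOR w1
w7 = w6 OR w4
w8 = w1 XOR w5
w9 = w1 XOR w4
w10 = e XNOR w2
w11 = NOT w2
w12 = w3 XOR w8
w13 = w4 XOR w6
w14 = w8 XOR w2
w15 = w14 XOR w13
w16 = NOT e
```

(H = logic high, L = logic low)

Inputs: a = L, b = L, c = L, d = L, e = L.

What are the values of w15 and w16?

w15 = H, w16 = H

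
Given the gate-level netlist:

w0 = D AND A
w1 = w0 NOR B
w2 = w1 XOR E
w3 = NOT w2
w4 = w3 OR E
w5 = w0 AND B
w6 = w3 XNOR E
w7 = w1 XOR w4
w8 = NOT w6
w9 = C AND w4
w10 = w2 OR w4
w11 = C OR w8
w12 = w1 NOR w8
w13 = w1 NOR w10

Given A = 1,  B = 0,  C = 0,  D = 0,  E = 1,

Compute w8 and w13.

w8 = 0, w13 = 0

w0 = D AND A = 0 AND 1 = 0
w1 = w0 NOR B = 0 NOR 0 = 1
w2 = w1 XOR E = 1 XOR 1 = 0
w3 = NOT w2 = NOT 0 = 1
w4 = w3 OR E = 1 OR 1 = 1
w6 = w3 XNOR E = 1 XNOR 1 = 1
w8 = NOT w6 = NOT 1 = 0
w10 = w2 OR w4 = 0 OR 1 = 1
w13 = w1 NOR w10 = 1 NOR 1 = 0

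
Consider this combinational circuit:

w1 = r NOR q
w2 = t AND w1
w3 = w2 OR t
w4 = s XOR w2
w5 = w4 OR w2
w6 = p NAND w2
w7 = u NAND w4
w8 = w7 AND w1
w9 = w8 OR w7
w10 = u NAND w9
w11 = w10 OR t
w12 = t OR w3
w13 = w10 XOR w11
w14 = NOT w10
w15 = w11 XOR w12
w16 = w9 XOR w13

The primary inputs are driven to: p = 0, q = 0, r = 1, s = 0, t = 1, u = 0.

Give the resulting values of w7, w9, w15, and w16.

w7 = 1, w9 = 1, w15 = 0, w16 = 1

w1 = r NOR q = 1 NOR 0 = 0
w2 = t AND w1 = 1 AND 0 = 0
w3 = w2 OR t = 0 OR 1 = 1
w4 = s XOR w2 = 0 XOR 0 = 0
w7 = u NAND w4 = 0 NAND 0 = 1
w8 = w7 AND w1 = 1 AND 0 = 0
w9 = w8 OR w7 = 0 OR 1 = 1
w10 = u NAND w9 = 0 NAND 1 = 1
w11 = w10 OR t = 1 OR 1 = 1
w12 = t OR w3 = 1 OR 1 = 1
w13 = w10 XOR w11 = 1 XOR 1 = 0
w15 = w11 XOR w12 = 1 XOR 1 = 0
w16 = w9 XOR w13 = 1 XOR 0 = 1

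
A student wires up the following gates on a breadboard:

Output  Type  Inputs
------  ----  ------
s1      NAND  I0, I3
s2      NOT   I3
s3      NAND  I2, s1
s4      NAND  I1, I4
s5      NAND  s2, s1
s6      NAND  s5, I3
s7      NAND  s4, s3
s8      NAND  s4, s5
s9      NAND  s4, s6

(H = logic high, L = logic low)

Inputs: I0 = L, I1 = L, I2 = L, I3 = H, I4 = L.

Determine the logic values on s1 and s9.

s1 = H, s9 = H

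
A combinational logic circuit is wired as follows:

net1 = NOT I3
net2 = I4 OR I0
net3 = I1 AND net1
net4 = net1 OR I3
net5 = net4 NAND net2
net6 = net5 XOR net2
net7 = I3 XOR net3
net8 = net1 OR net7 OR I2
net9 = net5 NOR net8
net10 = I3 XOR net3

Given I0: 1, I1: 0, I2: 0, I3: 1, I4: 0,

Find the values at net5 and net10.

net1 = NOT I3 = NOT 1 = 0
net2 = I4 OR I0 = 0 OR 1 = 1
net3 = I1 AND net1 = 0 AND 0 = 0
net4 = net1 OR I3 = 0 OR 1 = 1
net5 = net4 NAND net2 = 1 NAND 1 = 0
net10 = I3 XOR net3 = 1 XOR 0 = 1

net5 = 0  net10 = 1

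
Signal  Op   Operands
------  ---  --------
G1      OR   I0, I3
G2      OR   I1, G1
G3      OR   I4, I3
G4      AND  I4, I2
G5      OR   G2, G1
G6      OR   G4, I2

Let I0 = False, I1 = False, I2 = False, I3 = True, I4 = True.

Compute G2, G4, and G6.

G2 = True; G4 = False; G6 = False

G1 = I0 OR I3 = False OR True = True
G2 = I1 OR G1 = False OR True = True
G4 = I4 AND I2 = True AND False = False
G6 = G4 OR I2 = False OR False = False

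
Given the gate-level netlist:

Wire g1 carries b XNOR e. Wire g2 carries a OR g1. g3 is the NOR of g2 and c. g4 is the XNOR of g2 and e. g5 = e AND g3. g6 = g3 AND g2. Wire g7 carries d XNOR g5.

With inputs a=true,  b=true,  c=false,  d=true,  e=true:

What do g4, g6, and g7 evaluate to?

g4 = true, g6 = false, g7 = false

g1 = b XNOR e = true XNOR true = true
g2 = a OR g1 = true OR true = true
g3 = g2 NOR c = true NOR false = false
g4 = g2 XNOR e = true XNOR true = true
g5 = e AND g3 = true AND false = false
g6 = g3 AND g2 = false AND true = false
g7 = d XNOR g5 = true XNOR false = false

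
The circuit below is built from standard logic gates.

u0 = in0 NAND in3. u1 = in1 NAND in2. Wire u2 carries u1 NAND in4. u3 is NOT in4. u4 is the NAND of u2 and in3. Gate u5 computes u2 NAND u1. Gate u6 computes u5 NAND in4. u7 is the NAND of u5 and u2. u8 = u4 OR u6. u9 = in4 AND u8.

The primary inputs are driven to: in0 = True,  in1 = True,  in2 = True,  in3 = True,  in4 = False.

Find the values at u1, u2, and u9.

u1 = False  u2 = True  u9 = False

u1 = in1 NAND in2 = True NAND True = False
u2 = u1 NAND in4 = False NAND False = True
u4 = u2 NAND in3 = True NAND True = False
u5 = u2 NAND u1 = True NAND False = True
u6 = u5 NAND in4 = True NAND False = True
u8 = u4 OR u6 = False OR True = True
u9 = in4 AND u8 = False AND True = False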